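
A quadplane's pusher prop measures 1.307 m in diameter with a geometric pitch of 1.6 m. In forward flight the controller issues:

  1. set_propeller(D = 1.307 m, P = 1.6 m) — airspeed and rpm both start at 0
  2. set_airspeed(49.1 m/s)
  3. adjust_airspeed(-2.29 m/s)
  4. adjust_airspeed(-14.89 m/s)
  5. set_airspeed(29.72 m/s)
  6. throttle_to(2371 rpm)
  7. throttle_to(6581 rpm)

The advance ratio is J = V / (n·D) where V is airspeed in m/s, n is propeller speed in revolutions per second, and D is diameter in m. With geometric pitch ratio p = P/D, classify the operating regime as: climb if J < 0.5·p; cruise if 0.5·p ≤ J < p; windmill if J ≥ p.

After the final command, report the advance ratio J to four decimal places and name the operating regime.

J = 0.2073, regime = climb

set_propeller: D = 1.307 m, P = 1.6 m (p = P/D = 1.224178); state ← (V=0, rpm=0)
set_airspeed(49.1): V ← 49.1 m/s
adjust_airspeed(-2.29): V ← 49.1 -2.29 = 46.81 m/s
adjust_airspeed(-14.89): V ← 46.81 -14.89 = 31.92 m/s
set_airspeed(29.72): V ← 29.72 m/s
throttle_to(2371): rpm ← 2371
throttle_to(6581): rpm ← 6581
final state: V = 29.72 m/s, rpm = 6581 → n = rpm/60 = 109.683333 rev/s
J = V / (n·D) = 29.72 / (109.683333 × 1.307) = 0.207316
regime bands: climb J<0.6121 | cruise [0.6121, 1.2242) | windmill J≥1.2242
J = 0.2073 → climb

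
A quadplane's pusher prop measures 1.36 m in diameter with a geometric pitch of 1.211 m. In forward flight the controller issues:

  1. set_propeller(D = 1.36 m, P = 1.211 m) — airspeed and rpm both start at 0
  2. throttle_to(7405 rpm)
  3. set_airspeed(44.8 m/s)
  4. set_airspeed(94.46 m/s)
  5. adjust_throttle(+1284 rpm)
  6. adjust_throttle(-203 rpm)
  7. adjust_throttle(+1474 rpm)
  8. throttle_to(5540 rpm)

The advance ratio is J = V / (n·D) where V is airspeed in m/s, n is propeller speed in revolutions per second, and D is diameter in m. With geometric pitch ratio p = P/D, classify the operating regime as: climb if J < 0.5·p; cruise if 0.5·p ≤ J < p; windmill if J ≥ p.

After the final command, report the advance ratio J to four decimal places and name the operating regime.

set_propeller: D = 1.36 m, P = 1.211 m (p = P/D = 0.890441); state ← (V=0, rpm=0)
throttle_to(7405): rpm ← 7405
set_airspeed(44.8): V ← 44.8 m/s
set_airspeed(94.46): V ← 94.46 m/s
adjust_throttle(+1284): rpm ← 7405 +1284 = 8689
adjust_throttle(-203): rpm ← 8689 -203 = 8486
adjust_throttle(+1474): rpm ← 8486 +1474 = 9960
throttle_to(5540): rpm ← 5540
final state: V = 94.46 m/s, rpm = 5540 → n = rpm/60 = 92.333333 rev/s
J = V / (n·D) = 94.46 / (92.333333 × 1.36) = 0.752230
regime bands: climb J<0.4452 | cruise [0.4452, 0.8904) | windmill J≥0.8904
J = 0.7522 → cruise

J = 0.7522, regime = cruise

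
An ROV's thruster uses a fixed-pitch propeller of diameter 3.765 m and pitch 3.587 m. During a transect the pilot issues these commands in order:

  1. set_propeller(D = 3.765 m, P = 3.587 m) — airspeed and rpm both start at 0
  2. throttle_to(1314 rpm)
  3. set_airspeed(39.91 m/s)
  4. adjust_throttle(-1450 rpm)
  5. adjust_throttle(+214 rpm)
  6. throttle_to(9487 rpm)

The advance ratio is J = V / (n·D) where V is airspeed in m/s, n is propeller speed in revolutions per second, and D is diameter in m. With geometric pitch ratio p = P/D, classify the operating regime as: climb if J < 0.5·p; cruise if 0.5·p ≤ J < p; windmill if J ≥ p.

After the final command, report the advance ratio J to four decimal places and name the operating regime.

J = 0.0670, regime = climb

set_propeller: D = 3.765 m, P = 3.587 m (p = P/D = 0.952722); state ← (V=0, rpm=0)
throttle_to(1314): rpm ← 1314
set_airspeed(39.91): V ← 39.91 m/s
adjust_throttle(-1450): rpm ← 1314 -1450 = -136
adjust_throttle(+214): rpm ← -136 +214 = 78
throttle_to(9487): rpm ← 9487
final state: V = 39.91 m/s, rpm = 9487 → n = rpm/60 = 158.116667 rev/s
J = V / (n·D) = 39.91 / (158.116667 × 3.765) = 0.067041
regime bands: climb J<0.4764 | cruise [0.4764, 0.9527) | windmill J≥0.9527
J = 0.0670 → climb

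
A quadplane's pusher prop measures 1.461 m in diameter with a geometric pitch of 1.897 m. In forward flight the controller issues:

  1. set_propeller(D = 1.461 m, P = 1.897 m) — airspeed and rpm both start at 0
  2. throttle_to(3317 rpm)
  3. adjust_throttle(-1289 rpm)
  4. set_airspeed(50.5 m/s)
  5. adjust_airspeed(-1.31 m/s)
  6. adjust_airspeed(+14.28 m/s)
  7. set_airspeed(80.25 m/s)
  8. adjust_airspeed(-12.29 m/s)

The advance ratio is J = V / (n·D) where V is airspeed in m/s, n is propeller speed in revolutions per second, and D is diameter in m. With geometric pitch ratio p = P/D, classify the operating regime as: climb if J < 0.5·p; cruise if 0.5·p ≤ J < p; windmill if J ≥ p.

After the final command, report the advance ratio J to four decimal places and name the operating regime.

set_propeller: D = 1.461 m, P = 1.897 m (p = P/D = 1.298426); state ← (V=0, rpm=0)
throttle_to(3317): rpm ← 3317
adjust_throttle(-1289): rpm ← 3317 -1289 = 2028
set_airspeed(50.5): V ← 50.5 m/s
adjust_airspeed(-1.31): V ← 50.5 -1.31 = 49.19 m/s
adjust_airspeed(+14.28): V ← 49.19 +14.28 = 63.47 m/s
set_airspeed(80.25): V ← 80.25 m/s
adjust_airspeed(-12.29): V ← 80.25 -12.29 = 67.96 m/s
final state: V = 67.96 m/s, rpm = 2028 → n = rpm/60 = 33.800000 rev/s
J = V / (n·D) = 67.96 / (33.800000 × 1.461) = 1.376216
regime bands: climb J<0.6492 | cruise [0.6492, 1.2984) | windmill J≥1.2984
J = 1.3762 → windmill

J = 1.3762, regime = windmill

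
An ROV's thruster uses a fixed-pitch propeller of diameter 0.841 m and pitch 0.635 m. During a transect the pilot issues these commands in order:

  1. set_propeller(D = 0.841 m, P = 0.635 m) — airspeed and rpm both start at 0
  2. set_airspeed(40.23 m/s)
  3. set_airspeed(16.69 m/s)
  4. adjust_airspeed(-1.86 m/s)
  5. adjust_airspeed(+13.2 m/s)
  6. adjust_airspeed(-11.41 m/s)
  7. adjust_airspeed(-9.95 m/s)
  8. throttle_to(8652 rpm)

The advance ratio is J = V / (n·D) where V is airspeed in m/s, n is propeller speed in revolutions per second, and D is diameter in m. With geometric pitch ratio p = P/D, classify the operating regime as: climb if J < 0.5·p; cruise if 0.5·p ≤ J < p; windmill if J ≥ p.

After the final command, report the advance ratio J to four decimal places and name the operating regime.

set_propeller: D = 0.841 m, P = 0.635 m (p = P/D = 0.755054); state ← (V=0, rpm=0)
set_airspeed(40.23): V ← 40.23 m/s
set_airspeed(16.69): V ← 16.69 m/s
adjust_airspeed(-1.86): V ← 16.69 -1.86 = 14.83 m/s
adjust_airspeed(+13.2): V ← 14.83 +13.2 = 28.03 m/s
adjust_airspeed(-11.41): V ← 28.03 -11.41 = 16.62 m/s
adjust_airspeed(-9.95): V ← 16.62 -9.95 = 6.67 m/s
throttle_to(8652): rpm ← 8652
final state: V = 6.67 m/s, rpm = 8652 → n = rpm/60 = 144.200000 rev/s
J = V / (n·D) = 6.67 / (144.200000 × 0.841) = 0.055000
regime bands: climb J<0.3775 | cruise [0.3775, 0.7551) | windmill J≥0.7551
J = 0.0550 → climb

J = 0.0550, regime = climb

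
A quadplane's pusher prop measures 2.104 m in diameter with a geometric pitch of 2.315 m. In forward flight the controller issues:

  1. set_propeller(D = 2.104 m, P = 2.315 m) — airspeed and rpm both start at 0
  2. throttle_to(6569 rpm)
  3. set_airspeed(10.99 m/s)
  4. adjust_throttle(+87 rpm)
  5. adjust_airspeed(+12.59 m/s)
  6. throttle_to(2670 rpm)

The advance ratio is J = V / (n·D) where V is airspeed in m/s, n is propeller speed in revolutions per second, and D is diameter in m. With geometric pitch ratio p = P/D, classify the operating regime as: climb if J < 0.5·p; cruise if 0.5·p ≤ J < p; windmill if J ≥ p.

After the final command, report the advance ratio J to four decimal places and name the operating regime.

J = 0.2518, regime = climb

set_propeller: D = 2.104 m, P = 2.315 m (p = P/D = 1.100285); state ← (V=0, rpm=0)
throttle_to(6569): rpm ← 6569
set_airspeed(10.99): V ← 10.99 m/s
adjust_throttle(+87): rpm ← 6569 +87 = 6656
adjust_airspeed(+12.59): V ← 10.99 +12.59 = 23.58 m/s
throttle_to(2670): rpm ← 2670
final state: V = 23.58 m/s, rpm = 2670 → n = rpm/60 = 44.500000 rev/s
J = V / (n·D) = 23.58 / (44.500000 × 2.104) = 0.251848
regime bands: climb J<0.5501 | cruise [0.5501, 1.1003) | windmill J≥1.1003
J = 0.2518 → climb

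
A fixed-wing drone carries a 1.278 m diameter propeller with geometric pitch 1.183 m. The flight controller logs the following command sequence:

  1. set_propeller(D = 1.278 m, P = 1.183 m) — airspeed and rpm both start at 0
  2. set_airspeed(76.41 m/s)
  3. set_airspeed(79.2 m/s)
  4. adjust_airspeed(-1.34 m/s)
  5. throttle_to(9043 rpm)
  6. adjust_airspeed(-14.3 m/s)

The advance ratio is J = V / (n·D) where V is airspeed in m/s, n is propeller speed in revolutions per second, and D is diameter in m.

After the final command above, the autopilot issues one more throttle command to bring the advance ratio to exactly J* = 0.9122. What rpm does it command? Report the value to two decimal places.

set_propeller: D = 1.278 m, P = 1.183 m (p = P/D = 0.925665); state ← (V=0, rpm=0)
set_airspeed(76.41): V ← 76.41 m/s
set_airspeed(79.2): V ← 79.2 m/s
adjust_airspeed(-1.34): V ← 79.2 -1.34 = 77.86 m/s
throttle_to(9043): rpm ← 9043
adjust_airspeed(-14.3): V ← 77.86 -14.3 = 63.56 m/s
final state: V = 63.56 m/s, rpm = 9043 → n = rpm/60 = 150.716667 rev/s
target J* = 0.9122; solve J* = V/(n·D) for n: n = V/(J*·D) = 63.56/(0.9122 × 1.278) = 54.520894 rev/s
rpm = 60·n = 3271.253627

rpm = 3271.25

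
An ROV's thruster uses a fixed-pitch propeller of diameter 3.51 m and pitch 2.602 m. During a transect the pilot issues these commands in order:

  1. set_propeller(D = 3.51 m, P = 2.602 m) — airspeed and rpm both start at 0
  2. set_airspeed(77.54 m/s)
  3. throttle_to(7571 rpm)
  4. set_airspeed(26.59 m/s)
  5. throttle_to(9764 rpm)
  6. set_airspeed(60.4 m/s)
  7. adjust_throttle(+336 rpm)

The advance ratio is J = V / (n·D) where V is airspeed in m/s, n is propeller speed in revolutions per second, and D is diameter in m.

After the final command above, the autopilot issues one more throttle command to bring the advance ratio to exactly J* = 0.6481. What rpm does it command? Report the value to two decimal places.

rpm = 1593.09

set_propeller: D = 3.51 m, P = 2.602 m (p = P/D = 0.741311); state ← (V=0, rpm=0)
set_airspeed(77.54): V ← 77.54 m/s
throttle_to(7571): rpm ← 7571
set_airspeed(26.59): V ← 26.59 m/s
throttle_to(9764): rpm ← 9764
set_airspeed(60.4): V ← 60.4 m/s
adjust_throttle(+336): rpm ← 9764 +336 = 10100
final state: V = 60.4 m/s, rpm = 10100 → n = rpm/60 = 168.333333 rev/s
target J* = 0.6481; solve J* = V/(n·D) for n: n = V/(J*·D) = 60.4/(0.6481 × 3.51) = 26.551423 rev/s
rpm = 60·n = 1593.085376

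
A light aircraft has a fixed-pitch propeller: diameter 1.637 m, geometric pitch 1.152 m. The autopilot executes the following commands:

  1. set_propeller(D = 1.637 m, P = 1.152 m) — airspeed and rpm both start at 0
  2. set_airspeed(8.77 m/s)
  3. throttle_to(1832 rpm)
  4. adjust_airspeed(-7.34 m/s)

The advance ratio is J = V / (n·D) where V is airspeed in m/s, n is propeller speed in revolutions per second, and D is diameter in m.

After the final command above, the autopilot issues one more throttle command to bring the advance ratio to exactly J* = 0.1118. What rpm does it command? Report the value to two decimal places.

rpm = 468.81

set_propeller: D = 1.637 m, P = 1.152 m (p = P/D = 0.703726); state ← (V=0, rpm=0)
set_airspeed(8.77): V ← 8.77 m/s
throttle_to(1832): rpm ← 1832
adjust_airspeed(-7.34): V ← 8.77 -7.34 = 1.43 m/s
final state: V = 1.43 m/s, rpm = 1832 → n = rpm/60 = 30.533333 rev/s
target J* = 0.1118; solve J* = V/(n·D) for n: n = V/(J*·D) = 1.43/(0.1118 × 1.637) = 7.813499 rev/s
rpm = 60·n = 468.809933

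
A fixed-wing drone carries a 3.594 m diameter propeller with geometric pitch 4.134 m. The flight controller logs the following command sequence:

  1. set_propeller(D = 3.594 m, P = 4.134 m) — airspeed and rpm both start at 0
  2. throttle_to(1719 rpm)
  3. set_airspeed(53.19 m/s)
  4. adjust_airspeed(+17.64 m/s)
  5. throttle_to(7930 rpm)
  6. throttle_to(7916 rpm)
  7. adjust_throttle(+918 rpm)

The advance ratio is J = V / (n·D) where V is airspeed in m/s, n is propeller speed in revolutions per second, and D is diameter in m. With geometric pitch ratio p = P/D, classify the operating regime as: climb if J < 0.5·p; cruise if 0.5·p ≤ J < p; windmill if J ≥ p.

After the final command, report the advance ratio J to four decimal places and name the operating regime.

set_propeller: D = 3.594 m, P = 4.134 m (p = P/D = 1.150250); state ← (V=0, rpm=0)
throttle_to(1719): rpm ← 1719
set_airspeed(53.19): V ← 53.19 m/s
adjust_airspeed(+17.64): V ← 53.19 +17.64 = 70.83 m/s
throttle_to(7930): rpm ← 7930
throttle_to(7916): rpm ← 7916
adjust_throttle(+918): rpm ← 7916 +918 = 8834
final state: V = 70.83 m/s, rpm = 8834 → n = rpm/60 = 147.233333 rev/s
J = V / (n·D) = 70.83 / (147.233333 × 3.594) = 0.133855
regime bands: climb J<0.5751 | cruise [0.5751, 1.1503) | windmill J≥1.1503
J = 0.1339 → climb

J = 0.1339, regime = climb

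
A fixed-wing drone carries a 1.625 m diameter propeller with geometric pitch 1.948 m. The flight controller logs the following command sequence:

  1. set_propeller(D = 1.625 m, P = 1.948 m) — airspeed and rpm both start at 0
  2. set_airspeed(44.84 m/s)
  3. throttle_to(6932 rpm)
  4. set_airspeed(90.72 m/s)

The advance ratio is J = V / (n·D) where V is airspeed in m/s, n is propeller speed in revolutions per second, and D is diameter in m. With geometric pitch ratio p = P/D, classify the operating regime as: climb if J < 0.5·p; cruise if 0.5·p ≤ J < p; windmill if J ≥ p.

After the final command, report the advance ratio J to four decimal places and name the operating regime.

set_propeller: D = 1.625 m, P = 1.948 m (p = P/D = 1.198769); state ← (V=0, rpm=0)
set_airspeed(44.84): V ← 44.84 m/s
throttle_to(6932): rpm ← 6932
set_airspeed(90.72): V ← 90.72 m/s
final state: V = 90.72 m/s, rpm = 6932 → n = rpm/60 = 115.533333 rev/s
J = V / (n·D) = 90.72 / (115.533333 × 1.625) = 0.483217
regime bands: climb J<0.5994 | cruise [0.5994, 1.1988) | windmill J≥1.1988
J = 0.4832 → climb

J = 0.4832, regime = climb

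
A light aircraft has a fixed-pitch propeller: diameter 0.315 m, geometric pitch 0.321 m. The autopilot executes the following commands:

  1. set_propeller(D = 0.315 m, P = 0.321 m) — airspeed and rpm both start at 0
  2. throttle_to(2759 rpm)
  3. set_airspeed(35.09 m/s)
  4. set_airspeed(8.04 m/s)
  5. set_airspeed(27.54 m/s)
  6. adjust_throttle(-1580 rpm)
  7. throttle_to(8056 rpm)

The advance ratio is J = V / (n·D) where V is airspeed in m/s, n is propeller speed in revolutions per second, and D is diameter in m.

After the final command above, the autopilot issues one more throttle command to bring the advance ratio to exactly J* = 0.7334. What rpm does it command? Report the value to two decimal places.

rpm = 7152.60

set_propeller: D = 0.315 m, P = 0.321 m (p = P/D = 1.019048); state ← (V=0, rpm=0)
throttle_to(2759): rpm ← 2759
set_airspeed(35.09): V ← 35.09 m/s
set_airspeed(8.04): V ← 8.04 m/s
set_airspeed(27.54): V ← 27.54 m/s
adjust_throttle(-1580): rpm ← 2759 -1580 = 1179
throttle_to(8056): rpm ← 8056
final state: V = 27.54 m/s, rpm = 8056 → n = rpm/60 = 134.266667 rev/s
target J* = 0.7334; solve J* = V/(n·D) for n: n = V/(J*·D) = 27.54/(0.7334 × 0.315) = 119.209942 rev/s
rpm = 60·n = 7152.596517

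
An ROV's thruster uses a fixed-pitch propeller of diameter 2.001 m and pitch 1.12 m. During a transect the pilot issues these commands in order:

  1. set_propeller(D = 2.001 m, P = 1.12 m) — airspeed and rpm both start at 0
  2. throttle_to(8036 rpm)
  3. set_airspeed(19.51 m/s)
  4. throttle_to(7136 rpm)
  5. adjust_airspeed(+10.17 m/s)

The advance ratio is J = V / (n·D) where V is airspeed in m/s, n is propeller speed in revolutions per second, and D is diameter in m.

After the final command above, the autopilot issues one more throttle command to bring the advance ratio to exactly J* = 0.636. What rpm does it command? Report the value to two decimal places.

set_propeller: D = 2.001 m, P = 1.12 m (p = P/D = 0.559720); state ← (V=0, rpm=0)
throttle_to(8036): rpm ← 8036
set_airspeed(19.51): V ← 19.51 m/s
throttle_to(7136): rpm ← 7136
adjust_airspeed(+10.17): V ← 19.51 +10.17 = 29.68 m/s
final state: V = 29.68 m/s, rpm = 7136 → n = rpm/60 = 118.933333 rev/s
target J* = 0.636; solve J* = V/(n·D) for n: n = V/(J*·D) = 29.68/(0.636 × 2.001) = 23.321672 rev/s
rpm = 60·n = 1399.300350

rpm = 1399.30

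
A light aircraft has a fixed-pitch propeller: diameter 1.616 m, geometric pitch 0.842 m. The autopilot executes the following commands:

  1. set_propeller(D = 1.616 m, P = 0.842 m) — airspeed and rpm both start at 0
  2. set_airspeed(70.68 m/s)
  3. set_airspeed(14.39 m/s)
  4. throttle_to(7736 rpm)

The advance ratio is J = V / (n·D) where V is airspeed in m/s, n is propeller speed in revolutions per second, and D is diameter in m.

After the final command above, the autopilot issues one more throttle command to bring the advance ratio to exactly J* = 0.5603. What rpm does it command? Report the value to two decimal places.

set_propeller: D = 1.616 m, P = 0.842 m (p = P/D = 0.521040); state ← (V=0, rpm=0)
set_airspeed(70.68): V ← 70.68 m/s
set_airspeed(14.39): V ← 14.39 m/s
throttle_to(7736): rpm ← 7736
final state: V = 14.39 m/s, rpm = 7736 → n = rpm/60 = 128.933333 rev/s
target J* = 0.5603; solve J* = V/(n·D) for n: n = V/(J*·D) = 14.39/(0.5603 × 1.616) = 15.892741 rev/s
rpm = 60·n = 953.564480

rpm = 953.56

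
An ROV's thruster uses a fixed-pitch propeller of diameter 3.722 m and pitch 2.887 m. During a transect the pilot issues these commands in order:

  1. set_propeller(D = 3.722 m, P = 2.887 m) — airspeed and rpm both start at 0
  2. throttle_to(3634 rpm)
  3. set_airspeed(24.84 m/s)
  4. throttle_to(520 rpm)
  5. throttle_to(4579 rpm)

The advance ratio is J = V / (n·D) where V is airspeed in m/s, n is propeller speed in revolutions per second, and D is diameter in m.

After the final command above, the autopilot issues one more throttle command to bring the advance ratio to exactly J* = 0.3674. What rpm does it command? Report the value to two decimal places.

rpm = 1089.90

set_propeller: D = 3.722 m, P = 2.887 m (p = P/D = 0.775658); state ← (V=0, rpm=0)
throttle_to(3634): rpm ← 3634
set_airspeed(24.84): V ← 24.84 m/s
throttle_to(520): rpm ← 520
throttle_to(4579): rpm ← 4579
final state: V = 24.84 m/s, rpm = 4579 → n = rpm/60 = 76.316667 rev/s
target J* = 0.3674; solve J* = V/(n·D) for n: n = V/(J*·D) = 24.84/(0.3674 × 3.722) = 18.165028 rev/s
rpm = 60·n = 1089.901678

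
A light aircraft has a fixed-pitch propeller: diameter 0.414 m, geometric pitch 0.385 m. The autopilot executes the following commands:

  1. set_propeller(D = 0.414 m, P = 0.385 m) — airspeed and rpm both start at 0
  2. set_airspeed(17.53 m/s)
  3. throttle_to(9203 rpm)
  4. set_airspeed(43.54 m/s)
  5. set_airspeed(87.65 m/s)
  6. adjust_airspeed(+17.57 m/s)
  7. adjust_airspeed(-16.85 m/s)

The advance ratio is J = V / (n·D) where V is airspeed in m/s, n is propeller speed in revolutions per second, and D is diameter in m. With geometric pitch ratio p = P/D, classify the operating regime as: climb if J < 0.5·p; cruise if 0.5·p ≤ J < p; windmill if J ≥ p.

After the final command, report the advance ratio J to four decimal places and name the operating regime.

set_propeller: D = 0.414 m, P = 0.385 m (p = P/D = 0.929952); state ← (V=0, rpm=0)
set_airspeed(17.53): V ← 17.53 m/s
throttle_to(9203): rpm ← 9203
set_airspeed(43.54): V ← 43.54 m/s
set_airspeed(87.65): V ← 87.65 m/s
adjust_airspeed(+17.57): V ← 87.65 +17.57 = 105.22 m/s
adjust_airspeed(-16.85): V ← 105.22 -16.85 = 88.37 m/s
final state: V = 88.37 m/s, rpm = 9203 → n = rpm/60 = 153.383333 rev/s
J = V / (n·D) = 88.37 / (153.383333 × 0.414) = 1.391638
regime bands: climb J<0.4650 | cruise [0.4650, 0.9300) | windmill J≥0.9300
J = 1.3916 → windmill

J = 1.3916, regime = windmill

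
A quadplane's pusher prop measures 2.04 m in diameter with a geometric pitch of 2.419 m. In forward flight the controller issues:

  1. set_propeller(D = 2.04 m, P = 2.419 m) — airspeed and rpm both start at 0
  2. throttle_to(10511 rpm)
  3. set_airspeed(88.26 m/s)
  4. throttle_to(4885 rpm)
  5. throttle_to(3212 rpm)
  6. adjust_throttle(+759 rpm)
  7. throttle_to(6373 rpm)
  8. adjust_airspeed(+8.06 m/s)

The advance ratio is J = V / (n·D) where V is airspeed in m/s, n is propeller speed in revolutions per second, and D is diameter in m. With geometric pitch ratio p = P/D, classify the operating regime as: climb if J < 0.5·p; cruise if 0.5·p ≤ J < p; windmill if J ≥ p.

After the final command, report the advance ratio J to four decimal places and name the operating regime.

set_propeller: D = 2.04 m, P = 2.419 m (p = P/D = 1.185784); state ← (V=0, rpm=0)
throttle_to(10511): rpm ← 10511
set_airspeed(88.26): V ← 88.26 m/s
throttle_to(4885): rpm ← 4885
throttle_to(3212): rpm ← 3212
adjust_throttle(+759): rpm ← 3212 +759 = 3971
throttle_to(6373): rpm ← 6373
adjust_airspeed(+8.06): V ← 88.26 +8.06 = 96.32 m/s
final state: V = 96.32 m/s, rpm = 6373 → n = rpm/60 = 106.216667 rev/s
J = V / (n·D) = 96.32 / (106.216667 × 2.04) = 0.444522
regime bands: climb J<0.5929 | cruise [0.5929, 1.1858) | windmill J≥1.1858
J = 0.4445 → climb

J = 0.4445, regime = climb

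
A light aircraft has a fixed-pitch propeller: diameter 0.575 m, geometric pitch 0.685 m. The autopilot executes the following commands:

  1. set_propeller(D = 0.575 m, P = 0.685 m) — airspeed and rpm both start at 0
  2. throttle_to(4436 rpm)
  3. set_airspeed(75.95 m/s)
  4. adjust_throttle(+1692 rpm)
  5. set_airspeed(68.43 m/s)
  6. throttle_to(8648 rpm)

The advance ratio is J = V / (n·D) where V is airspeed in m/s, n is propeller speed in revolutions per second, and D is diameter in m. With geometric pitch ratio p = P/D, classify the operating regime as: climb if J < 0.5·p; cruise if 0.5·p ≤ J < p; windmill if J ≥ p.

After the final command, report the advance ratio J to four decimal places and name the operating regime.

J = 0.8257, regime = cruise

set_propeller: D = 0.575 m, P = 0.685 m (p = P/D = 1.191304); state ← (V=0, rpm=0)
throttle_to(4436): rpm ← 4436
set_airspeed(75.95): V ← 75.95 m/s
adjust_throttle(+1692): rpm ← 4436 +1692 = 6128
set_airspeed(68.43): V ← 68.43 m/s
throttle_to(8648): rpm ← 8648
final state: V = 68.43 m/s, rpm = 8648 → n = rpm/60 = 144.133333 rev/s
J = V / (n·D) = 68.43 / (144.133333 × 0.575) = 0.825685
regime bands: climb J<0.5957 | cruise [0.5957, 1.1913) | windmill J≥1.1913
J = 0.8257 → cruise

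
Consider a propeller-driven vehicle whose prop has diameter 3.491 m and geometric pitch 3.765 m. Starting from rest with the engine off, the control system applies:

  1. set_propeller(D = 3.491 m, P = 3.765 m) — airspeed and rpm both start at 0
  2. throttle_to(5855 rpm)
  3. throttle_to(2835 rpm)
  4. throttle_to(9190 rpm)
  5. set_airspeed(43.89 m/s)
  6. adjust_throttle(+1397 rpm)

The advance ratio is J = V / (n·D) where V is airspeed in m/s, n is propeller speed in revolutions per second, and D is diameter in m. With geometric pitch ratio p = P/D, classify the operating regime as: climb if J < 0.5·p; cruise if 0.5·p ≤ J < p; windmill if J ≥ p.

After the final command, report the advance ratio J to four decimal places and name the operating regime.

J = 0.0713, regime = climb

set_propeller: D = 3.491 m, P = 3.765 m (p = P/D = 1.078488); state ← (V=0, rpm=0)
throttle_to(5855): rpm ← 5855
throttle_to(2835): rpm ← 2835
throttle_to(9190): rpm ← 9190
set_airspeed(43.89): V ← 43.89 m/s
adjust_throttle(+1397): rpm ← 9190 +1397 = 10587
final state: V = 43.89 m/s, rpm = 10587 → n = rpm/60 = 176.450000 rev/s
J = V / (n·D) = 43.89 / (176.450000 × 3.491) = 0.071252
regime bands: climb J<0.5392 | cruise [0.5392, 1.0785) | windmill J≥1.0785
J = 0.0713 → climb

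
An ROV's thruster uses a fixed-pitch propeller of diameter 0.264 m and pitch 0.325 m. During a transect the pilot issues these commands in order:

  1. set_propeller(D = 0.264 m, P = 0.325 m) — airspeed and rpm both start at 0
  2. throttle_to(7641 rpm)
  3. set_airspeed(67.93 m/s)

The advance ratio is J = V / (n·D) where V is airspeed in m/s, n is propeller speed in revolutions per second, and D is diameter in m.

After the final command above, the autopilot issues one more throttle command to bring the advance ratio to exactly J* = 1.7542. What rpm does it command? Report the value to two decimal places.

rpm = 8800.96

set_propeller: D = 0.264 m, P = 0.325 m (p = P/D = 1.231061); state ← (V=0, rpm=0)
throttle_to(7641): rpm ← 7641
set_airspeed(67.93): V ← 67.93 m/s
final state: V = 67.93 m/s, rpm = 7641 → n = rpm/60 = 127.350000 rev/s
target J* = 1.7542; solve J* = V/(n·D) for n: n = V/(J*·D) = 67.93/(1.7542 × 0.264) = 146.682594 rev/s
rpm = 60·n = 8800.955629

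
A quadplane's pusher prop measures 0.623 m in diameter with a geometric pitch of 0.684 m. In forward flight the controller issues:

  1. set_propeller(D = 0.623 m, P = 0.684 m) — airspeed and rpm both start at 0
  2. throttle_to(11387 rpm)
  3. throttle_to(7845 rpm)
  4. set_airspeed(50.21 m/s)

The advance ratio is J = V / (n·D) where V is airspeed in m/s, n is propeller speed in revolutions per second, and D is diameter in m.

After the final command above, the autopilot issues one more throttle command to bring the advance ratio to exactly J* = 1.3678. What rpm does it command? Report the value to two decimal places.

set_propeller: D = 0.623 m, P = 0.684 m (p = P/D = 1.097913); state ← (V=0, rpm=0)
throttle_to(11387): rpm ← 11387
throttle_to(7845): rpm ← 7845
set_airspeed(50.21): V ← 50.21 m/s
final state: V = 50.21 m/s, rpm = 7845 → n = rpm/60 = 130.750000 rev/s
target J* = 1.3678; solve J* = V/(n·D) for n: n = V/(J*·D) = 50.21/(1.3678 × 0.623) = 58.922284 rev/s
rpm = 60·n = 3535.337059

rpm = 3535.34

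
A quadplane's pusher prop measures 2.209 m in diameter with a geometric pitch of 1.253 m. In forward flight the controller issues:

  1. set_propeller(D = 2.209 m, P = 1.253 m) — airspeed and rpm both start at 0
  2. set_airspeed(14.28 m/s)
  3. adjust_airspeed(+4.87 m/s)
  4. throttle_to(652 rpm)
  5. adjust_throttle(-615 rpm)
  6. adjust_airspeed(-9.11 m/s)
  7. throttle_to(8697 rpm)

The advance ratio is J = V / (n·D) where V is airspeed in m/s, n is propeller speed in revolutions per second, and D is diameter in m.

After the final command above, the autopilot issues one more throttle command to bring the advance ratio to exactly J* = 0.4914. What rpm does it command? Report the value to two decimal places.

set_propeller: D = 2.209 m, P = 1.253 m (p = P/D = 0.567225); state ← (V=0, rpm=0)
set_airspeed(14.28): V ← 14.28 m/s
adjust_airspeed(+4.87): V ← 14.28 +4.87 = 19.15 m/s
throttle_to(652): rpm ← 652
adjust_throttle(-615): rpm ← 652 -615 = 37
adjust_airspeed(-9.11): V ← 19.15 -9.11 = 10.04 m/s
throttle_to(8697): rpm ← 8697
final state: V = 10.04 m/s, rpm = 8697 → n = rpm/60 = 144.950000 rev/s
target J* = 0.4914; solve J* = V/(n·D) for n: n = V/(J*·D) = 10.04/(0.4914 × 2.209) = 9.249172 rev/s
rpm = 60·n = 554.950306

rpm = 554.95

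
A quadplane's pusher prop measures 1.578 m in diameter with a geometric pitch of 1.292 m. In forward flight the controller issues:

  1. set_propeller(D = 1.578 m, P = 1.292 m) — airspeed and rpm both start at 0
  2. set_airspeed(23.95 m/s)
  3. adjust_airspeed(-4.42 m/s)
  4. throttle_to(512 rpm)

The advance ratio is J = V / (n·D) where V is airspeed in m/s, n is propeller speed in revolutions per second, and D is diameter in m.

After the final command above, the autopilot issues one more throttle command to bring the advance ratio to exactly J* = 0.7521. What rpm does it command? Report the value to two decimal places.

rpm = 987.35

set_propeller: D = 1.578 m, P = 1.292 m (p = P/D = 0.818758); state ← (V=0, rpm=0)
set_airspeed(23.95): V ← 23.95 m/s
adjust_airspeed(-4.42): V ← 23.95 -4.42 = 19.53 m/s
throttle_to(512): rpm ← 512
final state: V = 19.53 m/s, rpm = 512 → n = rpm/60 = 8.533333 rev/s
target J* = 0.7521; solve J* = V/(n·D) for n: n = V/(J*·D) = 19.53/(0.7521 × 1.578) = 16.455825 rev/s
rpm = 60·n = 987.349490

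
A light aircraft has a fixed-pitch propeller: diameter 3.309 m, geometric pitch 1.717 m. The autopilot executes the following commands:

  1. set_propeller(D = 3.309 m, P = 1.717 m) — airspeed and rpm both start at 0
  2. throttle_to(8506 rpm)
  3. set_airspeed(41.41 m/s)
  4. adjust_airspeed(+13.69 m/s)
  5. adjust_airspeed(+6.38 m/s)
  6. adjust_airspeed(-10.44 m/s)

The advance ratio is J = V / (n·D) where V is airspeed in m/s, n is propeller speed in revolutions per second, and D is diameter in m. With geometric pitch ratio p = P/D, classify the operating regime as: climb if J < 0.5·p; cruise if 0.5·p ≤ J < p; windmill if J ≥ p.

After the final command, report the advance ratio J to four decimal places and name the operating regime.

J = 0.1088, regime = climb

set_propeller: D = 3.309 m, P = 1.717 m (p = P/D = 0.518888); state ← (V=0, rpm=0)
throttle_to(8506): rpm ← 8506
set_airspeed(41.41): V ← 41.41 m/s
adjust_airspeed(+13.69): V ← 41.41 +13.69 = 55.1 m/s
adjust_airspeed(+6.38): V ← 55.1 +6.38 = 61.48 m/s
adjust_airspeed(-10.44): V ← 61.48 -10.44 = 51.04 m/s
final state: V = 51.04 m/s, rpm = 8506 → n = rpm/60 = 141.766667 rev/s
J = V / (n·D) = 51.04 / (141.766667 × 3.309) = 0.108803
regime bands: climb J<0.2594 | cruise [0.2594, 0.5189) | windmill J≥0.5189
J = 0.1088 → climb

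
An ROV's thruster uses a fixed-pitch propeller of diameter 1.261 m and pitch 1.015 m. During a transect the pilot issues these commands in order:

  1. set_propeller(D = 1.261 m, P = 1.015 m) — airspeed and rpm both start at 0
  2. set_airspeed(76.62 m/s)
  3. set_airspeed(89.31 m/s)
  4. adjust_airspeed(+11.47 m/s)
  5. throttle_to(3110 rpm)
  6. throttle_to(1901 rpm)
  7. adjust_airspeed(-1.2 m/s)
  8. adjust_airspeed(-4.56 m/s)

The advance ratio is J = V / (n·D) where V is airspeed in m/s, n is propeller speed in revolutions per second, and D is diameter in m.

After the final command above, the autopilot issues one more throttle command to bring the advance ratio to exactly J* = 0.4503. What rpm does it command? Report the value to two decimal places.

rpm = 10040.36

set_propeller: D = 1.261 m, P = 1.015 m (p = P/D = 0.804917); state ← (V=0, rpm=0)
set_airspeed(76.62): V ← 76.62 m/s
set_airspeed(89.31): V ← 89.31 m/s
adjust_airspeed(+11.47): V ← 89.31 +11.47 = 100.78 m/s
throttle_to(3110): rpm ← 3110
throttle_to(1901): rpm ← 1901
adjust_airspeed(-1.2): V ← 100.78 -1.2 = 99.58 m/s
adjust_airspeed(-4.56): V ← 99.58 -4.56 = 95.02 m/s
final state: V = 95.02 m/s, rpm = 1901 → n = rpm/60 = 31.683333 rev/s
target J* = 0.4503; solve J* = V/(n·D) for n: n = V/(J*·D) = 95.02/(0.4503 × 1.261) = 167.339317 rev/s
rpm = 60·n = 10040.359031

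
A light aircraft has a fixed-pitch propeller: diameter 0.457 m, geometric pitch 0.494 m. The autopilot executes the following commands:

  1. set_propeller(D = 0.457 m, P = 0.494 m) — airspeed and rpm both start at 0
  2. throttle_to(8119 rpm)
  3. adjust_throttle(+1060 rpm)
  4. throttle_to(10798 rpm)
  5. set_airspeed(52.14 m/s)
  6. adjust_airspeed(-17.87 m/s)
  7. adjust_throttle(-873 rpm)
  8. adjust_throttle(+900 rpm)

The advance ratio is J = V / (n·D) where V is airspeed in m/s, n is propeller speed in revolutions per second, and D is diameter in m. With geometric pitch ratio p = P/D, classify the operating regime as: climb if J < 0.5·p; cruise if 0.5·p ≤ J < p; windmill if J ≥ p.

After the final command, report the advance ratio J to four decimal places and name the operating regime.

set_propeller: D = 0.457 m, P = 0.494 m (p = P/D = 1.080963); state ← (V=0, rpm=0)
throttle_to(8119): rpm ← 8119
adjust_throttle(+1060): rpm ← 8119 +1060 = 9179
throttle_to(10798): rpm ← 10798
set_airspeed(52.14): V ← 52.14 m/s
adjust_airspeed(-17.87): V ← 52.14 -17.87 = 34.27 m/s
adjust_throttle(-873): rpm ← 10798 -873 = 9925
adjust_throttle(+900): rpm ← 9925 +900 = 10825
final state: V = 34.27 m/s, rpm = 10825 → n = rpm/60 = 180.416667 rev/s
J = V / (n·D) = 34.27 / (180.416667 × 0.457) = 0.415644
regime bands: climb J<0.5405 | cruise [0.5405, 1.0810) | windmill J≥1.0810
J = 0.4156 → climb

J = 0.4156, regime = climb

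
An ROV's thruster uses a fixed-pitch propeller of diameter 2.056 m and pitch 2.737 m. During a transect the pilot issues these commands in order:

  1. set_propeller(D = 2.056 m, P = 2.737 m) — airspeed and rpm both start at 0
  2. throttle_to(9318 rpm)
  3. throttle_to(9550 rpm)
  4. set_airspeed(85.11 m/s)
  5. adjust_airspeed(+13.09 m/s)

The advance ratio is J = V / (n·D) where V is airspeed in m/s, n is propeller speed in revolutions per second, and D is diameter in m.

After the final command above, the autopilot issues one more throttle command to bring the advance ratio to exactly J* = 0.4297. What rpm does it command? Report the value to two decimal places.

set_propeller: D = 2.056 m, P = 2.737 m (p = P/D = 1.331226); state ← (V=0, rpm=0)
throttle_to(9318): rpm ← 9318
throttle_to(9550): rpm ← 9550
set_airspeed(85.11): V ← 85.11 m/s
adjust_airspeed(+13.09): V ← 85.11 +13.09 = 98.2 m/s
final state: V = 98.2 m/s, rpm = 9550 → n = rpm/60 = 159.166667 rev/s
target J* = 0.4297; solve J* = V/(n·D) for n: n = V/(J*·D) = 98.2/(0.4297 × 2.056) = 111.153470 rev/s
rpm = 60·n = 6669.208180

rpm = 6669.21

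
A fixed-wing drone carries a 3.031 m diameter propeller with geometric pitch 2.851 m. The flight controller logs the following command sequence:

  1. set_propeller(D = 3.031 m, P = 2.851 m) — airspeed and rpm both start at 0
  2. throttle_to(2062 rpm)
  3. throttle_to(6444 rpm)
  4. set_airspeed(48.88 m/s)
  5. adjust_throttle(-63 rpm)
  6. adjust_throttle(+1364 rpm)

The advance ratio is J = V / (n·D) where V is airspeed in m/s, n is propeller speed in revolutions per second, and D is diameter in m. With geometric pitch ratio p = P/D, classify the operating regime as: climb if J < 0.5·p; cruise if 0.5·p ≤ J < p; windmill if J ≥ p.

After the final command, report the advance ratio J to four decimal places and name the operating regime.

set_propeller: D = 3.031 m, P = 2.851 m (p = P/D = 0.940614); state ← (V=0, rpm=0)
throttle_to(2062): rpm ← 2062
throttle_to(6444): rpm ← 6444
set_airspeed(48.88): V ← 48.88 m/s
adjust_throttle(-63): rpm ← 6444 -63 = 6381
adjust_throttle(+1364): rpm ← 6381 +1364 = 7745
final state: V = 48.88 m/s, rpm = 7745 → n = rpm/60 = 129.083333 rev/s
J = V / (n·D) = 48.88 / (129.083333 × 3.031) = 0.124932
regime bands: climb J<0.4703 | cruise [0.4703, 0.9406) | windmill J≥0.9406
J = 0.1249 → climb

J = 0.1249, regime = climb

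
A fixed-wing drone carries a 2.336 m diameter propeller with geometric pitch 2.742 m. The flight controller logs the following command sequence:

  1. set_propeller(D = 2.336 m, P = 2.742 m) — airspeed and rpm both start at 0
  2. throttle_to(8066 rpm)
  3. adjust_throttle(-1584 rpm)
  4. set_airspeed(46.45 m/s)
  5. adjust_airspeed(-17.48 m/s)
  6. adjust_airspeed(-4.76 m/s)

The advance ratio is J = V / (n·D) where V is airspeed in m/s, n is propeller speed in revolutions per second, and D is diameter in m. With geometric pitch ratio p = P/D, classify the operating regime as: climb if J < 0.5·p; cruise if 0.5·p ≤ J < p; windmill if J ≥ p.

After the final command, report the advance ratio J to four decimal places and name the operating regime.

set_propeller: D = 2.336 m, P = 2.742 m (p = P/D = 1.173801); state ← (V=0, rpm=0)
throttle_to(8066): rpm ← 8066
adjust_throttle(-1584): rpm ← 8066 -1584 = 6482
set_airspeed(46.45): V ← 46.45 m/s
adjust_airspeed(-17.48): V ← 46.45 -17.48 = 28.97 m/s
adjust_airspeed(-4.76): V ← 28.97 -4.76 = 24.21 m/s
final state: V = 24.21 m/s, rpm = 6482 → n = rpm/60 = 108.033333 rev/s
J = V / (n·D) = 24.21 / (108.033333 × 2.336) = 0.095932
regime bands: climb J<0.5869 | cruise [0.5869, 1.1738) | windmill J≥1.1738
J = 0.0959 → climb

J = 0.0959, regime = climb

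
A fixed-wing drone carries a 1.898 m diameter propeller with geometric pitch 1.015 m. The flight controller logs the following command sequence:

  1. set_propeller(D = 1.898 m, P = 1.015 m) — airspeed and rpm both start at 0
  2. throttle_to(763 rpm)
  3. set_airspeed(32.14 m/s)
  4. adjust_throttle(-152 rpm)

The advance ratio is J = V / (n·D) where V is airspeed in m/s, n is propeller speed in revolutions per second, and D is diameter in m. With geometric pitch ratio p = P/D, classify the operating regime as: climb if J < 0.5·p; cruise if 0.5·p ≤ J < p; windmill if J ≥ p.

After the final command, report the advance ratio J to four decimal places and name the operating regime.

set_propeller: D = 1.898 m, P = 1.015 m (p = P/D = 0.534773); state ← (V=0, rpm=0)
throttle_to(763): rpm ← 763
set_airspeed(32.14): V ← 32.14 m/s
adjust_throttle(-152): rpm ← 763 -152 = 611
final state: V = 32.14 m/s, rpm = 611 → n = rpm/60 = 10.183333 rev/s
J = V / (n·D) = 32.14 / (10.183333 × 1.898) = 1.662875
regime bands: climb J<0.2674 | cruise [0.2674, 0.5348) | windmill J≥0.5348
J = 1.6629 → windmill

J = 1.6629, regime = windmill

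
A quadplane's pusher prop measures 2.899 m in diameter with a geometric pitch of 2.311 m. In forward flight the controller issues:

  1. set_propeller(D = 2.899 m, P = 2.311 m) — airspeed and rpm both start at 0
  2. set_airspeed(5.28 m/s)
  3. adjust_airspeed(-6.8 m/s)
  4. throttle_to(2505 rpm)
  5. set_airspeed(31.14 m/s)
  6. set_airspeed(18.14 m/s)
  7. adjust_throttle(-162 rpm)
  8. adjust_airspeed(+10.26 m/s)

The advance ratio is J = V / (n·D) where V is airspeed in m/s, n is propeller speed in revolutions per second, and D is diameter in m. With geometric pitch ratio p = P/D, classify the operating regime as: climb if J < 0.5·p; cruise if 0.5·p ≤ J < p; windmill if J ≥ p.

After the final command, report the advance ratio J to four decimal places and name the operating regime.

J = 0.2509, regime = climb

set_propeller: D = 2.899 m, P = 2.311 m (p = P/D = 0.797171); state ← (V=0, rpm=0)
set_airspeed(5.28): V ← 5.28 m/s
adjust_airspeed(-6.8): V ← 5.28 -6.8 = -1.52 m/s
throttle_to(2505): rpm ← 2505
set_airspeed(31.14): V ← 31.14 m/s
set_airspeed(18.14): V ← 18.14 m/s
adjust_throttle(-162): rpm ← 2505 -162 = 2343
adjust_airspeed(+10.26): V ← 18.14 +10.26 = 28.4 m/s
final state: V = 28.4 m/s, rpm = 2343 → n = rpm/60 = 39.050000 rev/s
J = V / (n·D) = 28.4 / (39.050000 × 2.899) = 0.250870
regime bands: climb J<0.3986 | cruise [0.3986, 0.7972) | windmill J≥0.7972
J = 0.2509 → climb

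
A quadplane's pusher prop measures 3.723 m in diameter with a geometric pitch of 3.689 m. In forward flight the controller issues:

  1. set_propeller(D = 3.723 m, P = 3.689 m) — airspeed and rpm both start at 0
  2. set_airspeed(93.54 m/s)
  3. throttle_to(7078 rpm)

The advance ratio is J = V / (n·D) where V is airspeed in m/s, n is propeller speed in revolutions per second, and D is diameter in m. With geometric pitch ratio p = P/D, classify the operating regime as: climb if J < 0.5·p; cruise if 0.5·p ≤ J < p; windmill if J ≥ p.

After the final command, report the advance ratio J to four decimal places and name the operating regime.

set_propeller: D = 3.723 m, P = 3.689 m (p = P/D = 0.990868); state ← (V=0, rpm=0)
set_airspeed(93.54): V ← 93.54 m/s
throttle_to(7078): rpm ← 7078
final state: V = 93.54 m/s, rpm = 7078 → n = rpm/60 = 117.966667 rev/s
J = V / (n·D) = 93.54 / (117.966667 × 3.723) = 0.212983
regime bands: climb J<0.4954 | cruise [0.4954, 0.9909) | windmill J≥0.9909
J = 0.2130 → climb

J = 0.2130, regime = climb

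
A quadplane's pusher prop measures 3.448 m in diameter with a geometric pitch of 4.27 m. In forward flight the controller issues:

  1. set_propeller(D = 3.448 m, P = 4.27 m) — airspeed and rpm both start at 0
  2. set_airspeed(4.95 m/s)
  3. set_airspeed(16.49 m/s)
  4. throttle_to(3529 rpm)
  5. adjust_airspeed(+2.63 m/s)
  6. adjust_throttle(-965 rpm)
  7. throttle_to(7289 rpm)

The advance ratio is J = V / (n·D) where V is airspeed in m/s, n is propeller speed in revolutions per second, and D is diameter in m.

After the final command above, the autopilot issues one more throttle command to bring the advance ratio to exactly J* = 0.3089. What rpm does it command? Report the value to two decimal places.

set_propeller: D = 3.448 m, P = 4.27 m (p = P/D = 1.238399); state ← (V=0, rpm=0)
set_airspeed(4.95): V ← 4.95 m/s
set_airspeed(16.49): V ← 16.49 m/s
throttle_to(3529): rpm ← 3529
adjust_airspeed(+2.63): V ← 16.49 +2.63 = 19.12 m/s
adjust_throttle(-965): rpm ← 3529 -965 = 2564
throttle_to(7289): rpm ← 7289
final state: V = 19.12 m/s, rpm = 7289 → n = rpm/60 = 121.483333 rev/s
target J* = 0.3089; solve J* = V/(n·D) for n: n = V/(J*·D) = 19.12/(0.3089 × 3.448) = 17.951582 rev/s
rpm = 60·n = 1077.094908

rpm = 1077.09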